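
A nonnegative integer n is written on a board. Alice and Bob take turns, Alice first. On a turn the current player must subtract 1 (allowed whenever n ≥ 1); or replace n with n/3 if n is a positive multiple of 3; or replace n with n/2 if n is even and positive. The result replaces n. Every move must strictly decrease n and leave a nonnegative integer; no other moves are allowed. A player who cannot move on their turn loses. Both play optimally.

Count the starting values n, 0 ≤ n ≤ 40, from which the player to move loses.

16

Build the W/L table. Terminal = L. A non-terminal position is W if it has a move to some L; otherwise it is L.
n=0: no move → L
n=1: reaches L-position 0 → W
n=2: only reaches 1(W), which is W → L
n=3: reaches L-position 2 → W
n=4: reaches L-position 2 → W
n=5: only reaches 4(W), which is W → L
n=6: reaches L-position 2 → W
n=7: only reaches 6(W), which is W → L
n=8: reaches L-position 7 → W
n=9: only reaches 3(W), 8(W), all W → L
n=10: reaches L-position 5 → W
n=11: only reaches 10(W), which is W → L
n=12: reaches L-position 11 → W
n=13: only reaches 12(W), which is W → L
n=14: reaches L-position 7 → W
n=15: reaches L-position 5 → W
n=16: only reaches 8(W), 15(W), all W → L
n=17: reaches L-position 16 → W
n=18: reaches L-position 9 → W
n=19: only reaches 18(W), which is W → L
n=20: reaches L-position 19 → W
n=21: reaches L-position 7 → W
n=22: reaches L-position 11 → W
n=23: only reaches 22(W), which is W → L
n=24: reaches L-position 23 → W
n=25: only reaches 24(W), which is W → L
n=26: reaches L-position 13 → W
n=27: reaches L-position 9 → W
n=28: only reaches 14(W), 27(W), all W → L
n=29: reaches L-position 28 → W
n=30: only reaches 10(W), 15(W), 29(W), all W → L
n=31: reaches L-position 30 → W
n=32: reaches L-position 16 → W
n=33: reaches L-position 11 → W
n=34: only reaches 17(W), 33(W), all W → L
n=35: reaches L-position 34 → W
n=36: only reaches 12(W), 18(W), 35(W), all W → L
n=37: reaches L-position 36 → W
n=38: reaches L-position 19 → W
n=39: reaches L-position 13 → W
n=40: only reaches 20(W), 39(W), all W → L
L entries with 0 ≤ n ≤ 40: n = 0, 2, 5, 7, 9, 11, 13, 16, 19, 23, 25, 28, 30, 34, 36, 40; that makes 16.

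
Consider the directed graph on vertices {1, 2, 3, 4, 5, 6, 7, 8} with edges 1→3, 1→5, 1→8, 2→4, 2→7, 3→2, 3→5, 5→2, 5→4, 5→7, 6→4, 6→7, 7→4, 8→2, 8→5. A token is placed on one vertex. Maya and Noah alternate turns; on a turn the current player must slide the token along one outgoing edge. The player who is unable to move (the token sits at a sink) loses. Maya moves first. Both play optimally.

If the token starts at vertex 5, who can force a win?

Use the standard recursion: the mover loses at a terminal position; elsewhere, the mover wins exactly when some move hands the opponent an L position.
Every edge goes from a vertex to one that appears earlier in the order 4, 7, 2, 5, 6, 8, 3, 1, so processing vertices in that order labels each vertex after all of its successors.
4: no outgoing edge → L
7: W (go to 4, an L position)
2: W (go to 4, an L position)
5: W (go to 4, an L position)
6: W (go to 4, an L position)
8: L (options 5(W), 2(W) are all W)
3: L (options 5(W), 2(W) are all W)
1: W (go to 3, an L position)
The starting position 5 is W: Maya should move to 4, handing over an L position.

Maya wins.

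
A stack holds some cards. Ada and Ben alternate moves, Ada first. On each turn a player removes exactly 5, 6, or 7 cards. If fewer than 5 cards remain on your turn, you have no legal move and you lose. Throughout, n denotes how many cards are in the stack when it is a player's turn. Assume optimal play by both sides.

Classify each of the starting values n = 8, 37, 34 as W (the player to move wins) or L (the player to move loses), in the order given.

8: W, 37: L, 34: W

Positions with no move are L. A position that does have a move is losing for the player to move precisely when every available move leads to a winning position for the opponent. Fill in the labels:
n=0: no move → L
n=1: no move → L
n=2: no move → L
n=3: no move → L
n=4: no move → L
n=5: →0(L), so W
n=6: →1(L), so W
n=7: →2(L), so W
n=8: →3(L), so W
n=9: →4(L), so W
n=10: →4(L), so W
n=11: →4(L), so W
n=12: →7(W), 6(W), 5(W) — all W, so L
n=13: →8(W), 7(W), 6(W) — all W, so L
n=14: →9(W), 8(W), 7(W) — all W, so L
n=15: →10(W), 9(W), 8(W) — all W, so L
n=16: →11(W), 10(W), 9(W) — all W, so L
n=17: →12(L), so W
n=18: →13(L), so W
n=19: →14(L), so W
n=20: →15(L), so W
n=21: →16(L), so W
n=22: →16(L), so W
n=23: →16(L), so W
n=24: →19(W), 18(W), 17(W) — all W, so L
n=25: →20(W), 19(W), 18(W) — all W, so L
n=26: →21(W), 20(W), 19(W) — all W, so L
n=27: →22(W), 21(W), 20(W) — all W, so L
n=28: →23(W), 22(W), 21(W) — all W, so L
n=29: →24(L), so W
n=30: →25(L), so W
n=31: →26(L), so W
n=32: →27(L), so W
n=33: →28(L), so W
n=34: →28(L), so W
n=35: →28(L), so W
n=36: →31(W), 30(W), 29(W) — all W, so L
n=37: →32(W), 31(W), 30(W) — all W, so L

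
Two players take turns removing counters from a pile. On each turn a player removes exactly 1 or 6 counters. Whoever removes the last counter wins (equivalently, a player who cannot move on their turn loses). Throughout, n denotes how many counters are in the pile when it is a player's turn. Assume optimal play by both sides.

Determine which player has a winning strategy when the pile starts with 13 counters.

The first player wins.

Build the W/L table. Terminal = L. A non-terminal position is W if it has a move to some L; otherwise it is L.
n=0: no move → L
n=1: can move to 0, which is L ⇒ W
n=2: the only move is to 1(W), a W ⇒ L
n=3: can move to 2, which is L ⇒ W
n=4: the only move is to 3(W), a W ⇒ L
n=5: can move to 4, which is L ⇒ W
n=6: can move to 0, which is L ⇒ W
n=7: moves to 6(W), 1(W); every one is W ⇒ L
n=8: can move to 7, which is L ⇒ W
n=9: moves to 8(W), 3(W); every one is W ⇒ L
n=10: can move to 9, which is L ⇒ W
n=11: moves to 10(W), 5(W); every one is W ⇒ L
n=12: can move to 11, which is L ⇒ W
n=13: can move to 7, which is L ⇒ W
From 13 the player to move can remove 6, leaving 7, reaching an L position.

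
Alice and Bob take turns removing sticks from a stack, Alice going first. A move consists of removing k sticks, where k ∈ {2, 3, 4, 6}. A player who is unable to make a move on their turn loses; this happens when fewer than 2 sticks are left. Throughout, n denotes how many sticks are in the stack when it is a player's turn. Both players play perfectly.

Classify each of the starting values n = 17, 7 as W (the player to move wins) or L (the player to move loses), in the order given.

Build the W/L table. Terminal = L. A non-terminal position is W if it has a move to some L; otherwise it is L.
n=0: no move → L
n=1: no move → L
n=2: reaches L-position 0 → W
n=3: reaches L-position 1 → W
n=4: reaches L-position 1 → W
n=5: reaches L-position 1 → W
n=6: reaches L-position 0 → W
n=7: reaches L-position 1 → W
n=8: only reaches 6(W), 5(W), 4(W), 2(W), all W → L
n=9: only reaches 7(W), 6(W), 5(W), 3(W), all W → L
n=10: reaches L-position 8 → W
n=11: reaches L-position 9 → W
n=12: reaches L-position 9 → W
n=13: reaches L-position 9 → W
n=14: reaches L-position 8 → W
n=15: reaches L-position 9 → W
n=16: only reaches 14(W), 13(W), 12(W), 10(W), all W → L
n=17: only reaches 15(W), 14(W), 13(W), 11(W), all W → L

17: L, 7: W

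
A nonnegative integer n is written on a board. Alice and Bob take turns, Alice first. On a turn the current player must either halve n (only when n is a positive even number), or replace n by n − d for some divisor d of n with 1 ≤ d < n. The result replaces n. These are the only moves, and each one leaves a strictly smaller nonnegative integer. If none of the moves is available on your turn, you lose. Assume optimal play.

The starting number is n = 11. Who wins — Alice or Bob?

Bob wins.

Classify positions by backward induction: terminal positions (no move available) are L. From any other position, the mover wins iff some move reaches an L.
n=0: no move → L
n=1: no move → L
n=2: →1(L), so W
n=3: →2(W) only, which is W, so L
n=4: →3(L), so W
n=5: →4(W) only, which is W, so L
n=6: →3(L), so W
n=7: →6(W) only, which is W, so L
n=8: →7(L), so W
n=9: →6(W), 8(W) — all W, so L
n=10: →5(L), so W
n=11: →10(W) only, which is W, so L
Every move from 11 reaches a W position, so the mover loses.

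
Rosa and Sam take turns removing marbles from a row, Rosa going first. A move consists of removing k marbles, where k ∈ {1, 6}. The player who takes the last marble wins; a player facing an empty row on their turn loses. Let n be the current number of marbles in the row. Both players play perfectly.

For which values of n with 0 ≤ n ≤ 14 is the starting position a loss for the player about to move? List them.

Classify positions by backward induction: terminal positions (no move available) are L. From any other position, the mover wins iff some move reaches an L.
n=0: no move → L
n=1: reaches L-position 0 → W
n=2: only reaches 1(W), which is W → L
n=3: reaches L-position 2 → W
n=4: only reaches 3(W), which is W → L
n=5: reaches L-position 4 → W
n=6: reaches L-position 0 → W
n=7: only reaches 6(W), 1(W), all W → L
n=8: reaches L-position 7 → W
n=9: only reaches 8(W), 3(W), all W → L
n=10: reaches L-position 9 → W
n=11: only reaches 10(W), 5(W), all W → L
n=12: reaches L-position 11 → W
n=13: reaches L-position 7 → W
n=14: only reaches 13(W), 8(W), all W → L
The losing starting values of n are exactly the entries labelled L in this table (7 of them).

0, 2, 4, 7, 9, 11, 14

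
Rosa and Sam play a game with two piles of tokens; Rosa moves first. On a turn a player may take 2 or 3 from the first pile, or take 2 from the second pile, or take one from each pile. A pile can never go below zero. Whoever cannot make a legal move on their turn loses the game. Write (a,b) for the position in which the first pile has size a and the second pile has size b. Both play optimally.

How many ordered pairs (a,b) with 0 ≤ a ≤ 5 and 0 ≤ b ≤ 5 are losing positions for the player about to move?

Compute win/loss labels from the base case upward. A position with no move is L. Any other position is W if it can reach an L in one move, else L.
Every move lowers a or b (never raises either), so fill the grid row by row in increasing a, and left to right within a row: each cell's successors are then already labelled.
      b=0  b=1  b=2  b=3  b=4  b=5
a=0:    L    L    W    W    L    L
a=1:    L    W    W    L    L    W
a=2:    W    W    L    L    W    W
a=3:    W    W    L    W    W    W
a=4:    W    L    W    W    W    L
a=5:    L    L    W    W    L    L
Cells with no legal move (terminal, hence L): (0,0), (0,1), (1,0).
The remaining L cells, each justified by listing all of its moves:
(0,4): L (sole option (0,2)(W) is W)
(0,5): L (sole option (0,3)(W) is W)
(1,3): L (options (1,1)(W), (0,2)(W) are all W)
(1,4): L (options (1,2)(W), (0,3)(W) are all W)
(2,2): L (options (0,2)(W), (2,0)(W), (1,1)(W) are all W)
(2,3): L (options (0,3)(W), (2,1)(W), (1,2)(W) are all W)
(3,2): L (options (1,2)(W), (0,2)(W), (3,0)(W), (2,1)(W) are all W)
(4,1): L (options (2,1)(W), (1,1)(W), (3,0)(W) are all W)
(4,5): L (options (2,5)(W), (1,5)(W), (4,3)(W), (3,4)(W) are all W)
(5,0): L (options (3,0)(W), (2,0)(W) are all W)
(5,1): L (options (3,1)(W), (2,1)(W), (4,0)(W) are all W)
(5,4): L (options (3,4)(W), (2,4)(W), (5,2)(W), (4,3)(W) are all W)
(5,5): L (options (3,5)(W), (2,5)(W), (5,3)(W), (4,4)(W) are all W)
Every other cell has at least one move into one of the L cells above, so it is W.
L cells per row: a=0: 4, a=1: 3, a=2: 2, a=3: 1, a=4: 2, a=5: 4; total 16.

16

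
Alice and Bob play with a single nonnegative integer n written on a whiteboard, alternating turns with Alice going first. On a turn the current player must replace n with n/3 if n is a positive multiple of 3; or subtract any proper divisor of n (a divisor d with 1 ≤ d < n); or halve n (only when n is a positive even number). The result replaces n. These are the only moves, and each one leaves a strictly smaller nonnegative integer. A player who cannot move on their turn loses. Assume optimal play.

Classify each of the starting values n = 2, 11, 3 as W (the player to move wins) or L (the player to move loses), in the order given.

Build the W/L table. Terminal = L. A non-terminal position is W if it has a move to some L; otherwise it is L.
n=0: no move → L
n=1: no move → L
n=2: reaches L-position 1 → W
n=3: reaches L-position 1 → W
n=4: only reaches 2(W), 3(W), all W → L
n=5: reaches L-position 4 → W
n=6: reaches L-position 4 → W
n=7: only reaches 6(W), which is W → L
n=8: reaches L-position 4 → W
n=9: only reaches 3(W), 6(W), 8(W), all W → L
n=10: reaches L-position 9 → W
n=11: only reaches 10(W), which is W → L

2: W, 11: L, 3: W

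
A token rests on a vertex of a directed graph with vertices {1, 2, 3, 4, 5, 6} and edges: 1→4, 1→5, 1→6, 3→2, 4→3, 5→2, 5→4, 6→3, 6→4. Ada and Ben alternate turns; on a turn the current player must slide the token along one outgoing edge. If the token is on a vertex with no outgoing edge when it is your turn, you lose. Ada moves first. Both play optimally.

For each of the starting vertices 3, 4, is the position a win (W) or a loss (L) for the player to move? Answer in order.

3: W, 4: L

Compute win/loss labels from the base case upward. A position with no move is L. Any other position is W if it can reach an L in one move, else L.
Every edge goes from a vertex to one that appears earlier in the order 2, 3, 4, 5, 6, 1, so processing vertices in that order labels each vertex after all of its successors.
2: no outgoing edge → L
3: reaches L-position 2 → W
4: only reaches 3(W), which is W → L
5: reaches L-position 4 → W
6: reaches L-position 4 → W
1: reaches L-position 4 → W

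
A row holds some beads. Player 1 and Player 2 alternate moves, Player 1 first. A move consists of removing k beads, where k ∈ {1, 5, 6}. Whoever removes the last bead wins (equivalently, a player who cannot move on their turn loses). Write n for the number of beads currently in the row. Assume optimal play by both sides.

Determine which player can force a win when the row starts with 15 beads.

Positions with no move are L. A position that does have a move is losing for the player to move precisely when every available move leads to a winning position for the opponent. Fill in the labels:
n=0: no move → L
n=1: reaches L-position 0 → W
n=2: only reaches 1(W), which is W → L
n=3: reaches L-position 2 → W
n=4: only reaches 3(W), which is W → L
n=5: reaches L-position 4 → W
n=6: reaches L-position 0 → W
n=7: reaches L-position 2 → W
n=8: reaches L-position 2 → W
n=9: reaches L-position 4 → W
n=10: reaches L-position 4 → W
n=11: only reaches 10(W), 6(W), 5(W), all W → L
n=12: reaches L-position 11 → W
n=13: only reaches 12(W), 8(W), 7(W), all W → L
n=14: reaches L-position 13 → W
n=15: only reaches 14(W), 10(W), 9(W), all W → L
Every move from 15 reaches a W position, so the mover loses.

Player 2 wins.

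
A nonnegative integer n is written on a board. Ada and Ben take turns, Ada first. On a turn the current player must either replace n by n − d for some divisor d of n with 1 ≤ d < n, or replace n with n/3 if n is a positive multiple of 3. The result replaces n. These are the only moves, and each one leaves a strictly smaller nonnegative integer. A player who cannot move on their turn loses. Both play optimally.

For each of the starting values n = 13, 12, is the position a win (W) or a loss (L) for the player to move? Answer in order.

13: L, 12: W

Classify positions by backward induction: terminal positions (no move available) are L. From any other position, the mover wins iff some move reaches an L.
n=0: no move → L
n=1: no move → L
n=2: reaches L-position 1 → W
n=3: reaches L-position 1 → W
n=4: only reaches 2(W), 3(W), all W → L
n=5: reaches L-position 4 → W
n=6: reaches L-position 4 → W
n=7: only reaches 6(W), which is W → L
n=8: reaches L-position 4 → W
n=9: only reaches 3(W), 6(W), 8(W), all W → L
n=10: reaches L-position 9 → W
n=11: only reaches 10(W), which is W → L
n=12: reaches L-position 4 → W
n=13: only reaches 12(W), which is W → L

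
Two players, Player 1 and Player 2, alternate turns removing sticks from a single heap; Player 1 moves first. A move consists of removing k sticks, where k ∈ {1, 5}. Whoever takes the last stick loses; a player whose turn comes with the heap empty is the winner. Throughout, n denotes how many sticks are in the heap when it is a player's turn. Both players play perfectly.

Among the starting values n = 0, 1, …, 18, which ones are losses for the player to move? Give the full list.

1, 3, 5, 7, 9, 11, 13, 15, 17

Label each position W (a win for the player to move) or L (a loss). A position with no legal move is W; any other position is W exactly when some move reaches an L, and L when every move reaches a W.
n=0: no move; the opponent has just taken the last stick and therefore loses → W
n=1: L (sole option 0(W) is W)
n=2: W (go to 1, an L position)
n=3: L (sole option 2(W) is W)
n=4: W (go to 3, an L position)
n=5: L (options 4(W), 0(W) are all W)
n=6: W (go to 5, an L position)
n=7: L (options 6(W), 2(W) are all W)
n=8: W (go to 7, an L position)
n=9: L (options 8(W), 4(W) are all W)
n=10: W (go to 9, an L position)
n=11: L (options 10(W), 6(W) are all W)
n=12: W (go to 11, an L position)
n=13: L (options 12(W), 8(W) are all W)
n=14: W (go to 13, an L position)
n=15: L (options 14(W), 10(W) are all W)
n=16: W (go to 15, an L position)
n=17: L (options 16(W), 12(W) are all W)
n=18: W (go to 17, an L position)
Reading off the rows marked L gives the requested list; there are 9 such values of n.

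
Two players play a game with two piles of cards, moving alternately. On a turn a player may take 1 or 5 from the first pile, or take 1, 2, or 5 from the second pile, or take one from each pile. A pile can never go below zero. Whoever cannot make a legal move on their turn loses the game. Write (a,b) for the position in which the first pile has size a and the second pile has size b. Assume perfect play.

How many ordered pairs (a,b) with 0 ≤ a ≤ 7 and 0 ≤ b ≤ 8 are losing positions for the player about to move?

Label each position W (a win for the player to move) or L (a loss). A position with no legal move is L; any other position is W exactly when some move reaches an L, and L when every move reaches a W.
Every move lowers a or b (never raises either), so fill the grid row by row in increasing a, and left to right within a row: each cell's successors are then already labelled.
      b=0  b=1  b=2  b=3  b=4  b=5  b=6  b=7  b=8
a=0:    L    W    W    L    W    W    L    W    W
a=1:    W    W    L    W    W    L    W    W    L
a=2:    L    W    W    W    L    W    W    L    W
a=3:    W    W    L    W    W    W    L    W    W
a=4:    L    W    W    W    L    W    W    W    L
a=5:    W    W    L    W    W    W    W    W    W
a=6:    L    W    W    W    L    W    W    L    W
a=7:    W    W    L    W    W    W    L    W    W
Cells with no legal move (terminal, hence L): (0,0).
The remaining L cells, each justified by listing all of its moves:
(0,3): →(0,2)(W), (0,1)(W) — all W, so L
(0,6): →(0,5)(W), (0,4)(W), (0,1)(W) — all W, so L
(1,2): →(0,2)(W), (1,1)(W), (1,0)(W), (0,1)(W) — all W, so L
(1,5): →(0,5)(W), (1,4)(W), (1,3)(W), (1,0)(W), (0,4)(W) — all W, so L
(1,8): →(0,8)(W), (1,7)(W), (1,6)(W), (1,3)(W), (0,7)(W) — all W, so L
(2,0): →(1,0)(W) only, which is W, so L
(2,4): →(1,4)(W), (2,3)(W), (2,2)(W), (1,3)(W) — all W, so L
(2,7): →(1,7)(W), (2,6)(W), (2,5)(W), (2,2)(W), (1,6)(W) — all W, so L
(3,2): →(2,2)(W), (3,1)(W), (3,0)(W), (2,1)(W) — all W, so L
(3,6): →(2,6)(W), (3,5)(W), (3,4)(W), (3,1)(W), (2,5)(W) — all W, so L
(4,0): →(3,0)(W) only, which is W, so L
(4,4): →(3,4)(W), (4,3)(W), (4,2)(W), (3,3)(W) — all W, so L
(4,8): →(3,8)(W), (4,7)(W), (4,6)(W), (4,3)(W), (3,7)(W) — all W, so L
(5,2): →(4,2)(W), (0,2)(W), (5,1)(W), (5,0)(W), (4,1)(W) — all W, so L
(6,0): →(5,0)(W), (1,0)(W) — all W, so L
(6,4): →(5,4)(W), (1,4)(W), (6,3)(W), (6,2)(W), (5,3)(W) — all W, so L
(6,7): →(5,7)(W), (1,7)(W), (6,6)(W), (6,5)(W), (6,2)(W), (5,6)(W) — all W, so L
(7,2): →(6,2)(W), (2,2)(W), (7,1)(W), (7,0)(W), (6,1)(W) — all W, so L
(7,6): →(6,6)(W), (2,6)(W), (7,5)(W), (7,4)(W), (7,1)(W), (6,5)(W) — all W, so L
Every other cell has at least one move into one of the L cells above, so it is W.
L cells per row: a=0: 3, a=1: 3, a=2: 3, a=3: 2, a=4: 3, a=5: 1, a=6: 3, a=7: 2; total 20.

20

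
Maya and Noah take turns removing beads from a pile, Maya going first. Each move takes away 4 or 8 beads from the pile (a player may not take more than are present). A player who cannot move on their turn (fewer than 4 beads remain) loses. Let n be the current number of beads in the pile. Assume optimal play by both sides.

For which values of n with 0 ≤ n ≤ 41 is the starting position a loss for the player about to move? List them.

0, 1, 2, 3, 12, 13, 14, 15, 24, 25, 26, 27, 36, 37, 38, 39

Compute win/loss labels from the base case upward. A position with no move is L. Any other position is W if it can reach an L in one move, else L.
n=0: no move → L
n=1: no move → L
n=2: no move → L
n=3: no move → L
n=4: →0(L), so W
n=5: →1(L), so W
n=6: →2(L), so W
n=7: →3(L), so W
n=8: →0(L), so W
n=9: →1(L), so W
n=10: →2(L), so W
n=11: →3(L), so W
n=12: →8(W), 4(W) — all W, so L
n=13: →9(W), 5(W) — all W, so L
n=14: →10(W), 6(W) — all W, so L
n=15: →11(W), 7(W) — all W, so L
n=16: →12(L), so W
n=17: →13(L), so W
n=18: →14(L), so W
n=19: →15(L), so W
n=20: →12(L), so W
n=21: →13(L), so W
n=22: →14(L), so W
n=23: →15(L), so W
n=24: →20(W), 16(W) — all W, so L
n=25: →21(W), 17(W) — all W, so L
n=26: →22(W), 18(W) — all W, so L
n=27: →23(W), 19(W) — all W, so L
n=28: →24(L), so W
n=29: →25(L), so W
n=30: →26(L), so W
n=31: →27(L), so W
n=32: →24(L), so W
n=33: →25(L), so W
n=34: →26(L), so W
n=35: →27(L), so W
n=36: →32(W), 28(W) — all W, so L
n=37: →33(W), 29(W) — all W, so L
n=38: →34(W), 30(W) — all W, so L
n=39: →35(W), 31(W) — all W, so L
n=40: →36(L), so W
n=41: →37(L), so W
The losing starting values of n are exactly the entries labelled L in this table (16 of them).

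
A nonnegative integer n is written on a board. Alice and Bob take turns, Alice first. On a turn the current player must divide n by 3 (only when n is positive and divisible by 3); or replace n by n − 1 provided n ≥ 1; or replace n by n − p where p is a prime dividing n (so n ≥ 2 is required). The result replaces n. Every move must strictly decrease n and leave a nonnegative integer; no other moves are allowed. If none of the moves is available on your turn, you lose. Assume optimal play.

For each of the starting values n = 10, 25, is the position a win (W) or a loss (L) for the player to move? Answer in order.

10: W, 25: L

Positions with no move are L. A position that does have a move is losing for the player to move precisely when every available move leads to a winning position for the opponent. Fill in the labels:
n=0: no move → L
n=1: can move to 0, which is L ⇒ W
n=2: can move to 0, which is L ⇒ W
n=3: can move to 0, which is L ⇒ W
n=4: moves to 2(W), 3(W); every one is W ⇒ L
n=5: can move to 0, which is L ⇒ W
n=6: can move to 4, which is L ⇒ W
n=7: can move to 0, which is L ⇒ W
n=8: moves to 6(W), 7(W); every one is W ⇒ L
n=9: can move to 8, which is L ⇒ W
n=10: can move to 8, which is L ⇒ W
n=11: can move to 0, which is L ⇒ W
n=12: can move to 4, which is L ⇒ W
n=13: can move to 0, which is L ⇒ W
n=14: moves to 7(W), 12(W), 13(W); every one is W ⇒ L
n=15: can move to 14, which is L ⇒ W
n=16: can move to 14, which is L ⇒ W
n=17: can move to 0, which is L ⇒ W
n=18: moves to 6(W), 15(W), 16(W), 17(W); every one is W ⇒ L
n=19: can move to 0, which is L ⇒ W
n=20: can move to 18, which is L ⇒ W
n=21: can move to 14, which is L ⇒ W
n=22: moves to 11(W), 20(W), 21(W); every one is W ⇒ L
n=23: can move to 0, which is L ⇒ W
n=24: can move to 8, which is L ⇒ W
n=25: moves to 20(W), 24(W); every one is W ⇒ L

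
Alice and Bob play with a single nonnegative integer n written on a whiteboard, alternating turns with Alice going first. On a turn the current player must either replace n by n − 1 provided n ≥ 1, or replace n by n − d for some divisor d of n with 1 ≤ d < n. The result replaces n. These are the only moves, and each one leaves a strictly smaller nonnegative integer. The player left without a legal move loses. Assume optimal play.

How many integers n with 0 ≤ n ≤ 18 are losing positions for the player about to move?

Classify positions by backward induction: terminal positions (no move available) are L. From any other position, the mover wins iff some move reaches an L.
n=0: no move → L
n=1: W (go to 0, an L position)
n=2: L (sole option 1(W) is W)
n=3: W (go to 2, an L position)
n=4: W (go to 2, an L position)
n=5: L (sole option 4(W) is W)
n=6: W (go to 5, an L position)
n=7: L (sole option 6(W) is W)
n=8: W (go to 7, an L position)
n=9: L (options 6(W), 8(W) are all W)
n=10: W (go to 5, an L position)
n=11: L (sole option 10(W) is W)
n=12: W (go to 9, an L position)
n=13: L (sole option 12(W) is W)
n=14: W (go to 7, an L position)
n=15: L (options 10(W), 12(W), 14(W) are all W)
n=16: W (go to 15, an L position)
n=17: L (sole option 16(W) is W)
n=18: W (go to 9, an L position)
L entries with 0 ≤ n ≤ 18: n = 0, 2, 5, 7, 9, 11, 13, 15, 17; that makes 9.

9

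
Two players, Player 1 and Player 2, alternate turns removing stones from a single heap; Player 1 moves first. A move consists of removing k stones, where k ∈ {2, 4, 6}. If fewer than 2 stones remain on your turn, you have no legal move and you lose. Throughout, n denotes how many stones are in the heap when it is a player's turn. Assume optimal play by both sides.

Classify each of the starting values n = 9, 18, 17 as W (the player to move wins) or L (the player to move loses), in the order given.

9: L, 18: W, 17: L

Positions with no move are L. A position that does have a move is losing for the player to move precisely when every available move leads to a winning position for the opponent. Fill in the labels:
n=0: no move → L
n=1: no move → L
n=2: →0(L), so W
n=3: →1(L), so W
n=4: →0(L), so W
n=5: →1(L), so W
n=6: →0(L), so W
n=7: →1(L), so W
n=8: →6(W), 4(W), 2(W) — all W, so L
n=9: →7(W), 5(W), 3(W) — all W, so L
n=10: →8(L), so W
n=11: →9(L), so W
n=12: →8(L), so W
n=13: →9(L), so W
n=14: →8(L), so W
n=15: →9(L), so W
n=16: →14(W), 12(W), 10(W) — all W, so L
n=17: →15(W), 13(W), 11(W) — all W, so L
n=18: →16(L), so W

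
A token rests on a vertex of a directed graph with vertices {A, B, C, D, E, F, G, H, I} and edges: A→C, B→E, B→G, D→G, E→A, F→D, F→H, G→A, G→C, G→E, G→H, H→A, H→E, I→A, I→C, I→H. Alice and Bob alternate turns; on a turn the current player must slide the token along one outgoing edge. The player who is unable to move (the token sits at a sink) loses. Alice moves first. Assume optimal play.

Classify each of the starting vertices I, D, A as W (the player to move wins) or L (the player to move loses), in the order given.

Use the standard recursion: the mover loses at a terminal position; elsewhere, the mover wins exactly when some move hands the opponent an L position.
Every edge goes from a vertex to one that appears earlier in the order C, A, E, H, I, G, D, B, F, so processing vertices in that order labels each vertex after all of its successors.
C: no outgoing edge → L
A: reaches L-position C → W
E: only reaches A(W), which is W → L
H: reaches L-position E → W
I: reaches L-position C → W
G: reaches L-position E → W
D: only reaches G(W), which is W → L
B: reaches L-position E → W
F: reaches L-position D → W

I: W, D: L, A: W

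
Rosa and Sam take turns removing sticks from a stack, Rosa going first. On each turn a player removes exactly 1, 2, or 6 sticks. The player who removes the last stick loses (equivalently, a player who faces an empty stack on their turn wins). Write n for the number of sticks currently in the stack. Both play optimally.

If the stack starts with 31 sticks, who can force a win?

Rosa wins.

Positions with no move are W. A position that does have a move is losing for the player to move precisely when every available move leads to a winning position for the opponent. Fill in the labels:
n=0: no move; the opponent has just taken the last stick and therefore loses → W
n=1: L (sole option 0(W) is W)
n=2: W (go to 1, an L position)
n=3: W (go to 1, an L position)
n=4: L (options 3(W), 2(W) are all W)
n=5: W (go to 4, an L position)
n=6: W (go to 4, an L position)
n=7: W (go to 1, an L position)
n=8: L (options 7(W), 6(W), 2(W) are all W)
n=9: W (go to 8, an L position)
n=10: W (go to 8, an L position)
n=11: L (options 10(W), 9(W), 5(W) are all W)
n=12: W (go to 11, an L position)
n=13: W (go to 11, an L position)
n=14: W (go to 8, an L position)
n=15: L (options 14(W), 13(W), 9(W) are all W)
n=16: W (go to 15, an L position)
n=17: W (go to 15, an L position)
n=18: L (options 17(W), 16(W), 12(W) are all W)
n=19: W (go to 18, an L position)
n=20: W (go to 18, an L position)
n=21: W (go to 15, an L position)
n=22: L (options 21(W), 20(W), 16(W) are all W)
n=23: W (go to 22, an L position)
n=24: W (go to 22, an L position)
n=25: L (options 24(W), 23(W), 19(W) are all W)
n=26: W (go to 25, an L position)
n=27: W (go to 25, an L position)
n=28: W (go to 22, an L position)
n=29: L (options 28(W), 27(W), 23(W) are all W)
n=30: W (go to 29, an L position)
n=31: W (go to 29, an L position)
The starting position 31 is W: Rosa should remove 2, leaving 29, handing over an L position.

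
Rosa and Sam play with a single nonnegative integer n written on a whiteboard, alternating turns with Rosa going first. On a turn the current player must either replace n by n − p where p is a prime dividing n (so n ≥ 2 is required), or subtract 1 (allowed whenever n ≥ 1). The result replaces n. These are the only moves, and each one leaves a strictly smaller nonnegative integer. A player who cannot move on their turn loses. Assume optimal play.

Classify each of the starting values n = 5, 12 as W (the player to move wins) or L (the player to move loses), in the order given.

Work bottom-up. With no move the player to move loses. Otherwise the position is W if at least one move leads to an L position for the opponent, and L if every move leads to a W.
n=0: no move → L
n=1: →0(L), so W
n=2: →0(L), so W
n=3: →0(L), so W
n=4: →2(W), 3(W) — all W, so L
n=5: →0(L), so W
n=6: →4(L), so W
n=7: →0(L), so W
n=8: →6(W), 7(W) — all W, so L
n=9: →8(L), so W
n=10: →8(L), so W
n=11: →0(L), so W
n=12: →9(W), 10(W), 11(W) — all W, so L

5: W, 12: L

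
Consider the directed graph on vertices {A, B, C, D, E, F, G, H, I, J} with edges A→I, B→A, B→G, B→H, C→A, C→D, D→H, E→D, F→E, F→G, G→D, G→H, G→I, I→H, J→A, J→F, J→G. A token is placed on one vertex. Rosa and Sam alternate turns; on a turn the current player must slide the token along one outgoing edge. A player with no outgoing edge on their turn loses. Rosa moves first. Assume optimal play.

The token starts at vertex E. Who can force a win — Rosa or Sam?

Label each position W (a win for the player to move) or L (a loss). A position with no legal move is L; any other position is W exactly when some move reaches an L, and L when every move reaches a W.
Every edge goes from a vertex to one that appears earlier in the order H, D, I, G, A, C, B, E, F, J, so processing vertices in that order labels each vertex after all of its successors.
H: no outgoing edge → L
D: can move to H, which is L ⇒ W
I: can move to H, which is L ⇒ W
G: can move to H, which is L ⇒ W
A: the only move is to I(W), a W ⇒ L
C: can move to A, which is L ⇒ W
B: can move to A, which is L ⇒ W
E: the only move is to D(W), a W ⇒ L
F: can move to E, which is L ⇒ W
J: can move to A, which is L ⇒ W
Every move from E reaches a W position, so the mover loses.

Sam wins.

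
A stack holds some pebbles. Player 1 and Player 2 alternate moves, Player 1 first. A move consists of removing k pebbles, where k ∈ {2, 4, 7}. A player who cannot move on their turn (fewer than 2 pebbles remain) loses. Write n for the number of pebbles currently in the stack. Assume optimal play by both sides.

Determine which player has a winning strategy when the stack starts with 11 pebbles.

Player 1 wins.

Compute win/loss labels from the base case upward. A position with no move is L. Any other position is W if it can reach an L in one move, else L.
n=0: no move → L
n=1: no move → L
n=2: reaches L-position 0 → W
n=3: reaches L-position 1 → W
n=4: reaches L-position 0 → W
n=5: reaches L-position 1 → W
n=6: only reaches 4(W), 2(W), all W → L
n=7: reaches L-position 0 → W
n=8: reaches L-position 6 → W
n=9: only reaches 7(W), 5(W), 2(W), all W → L
n=10: reaches L-position 6 → W
n=11: reaches L-position 9 → W
The starting position 11 is W: Player 1 should remove 2, leaving 9, handing over an L position.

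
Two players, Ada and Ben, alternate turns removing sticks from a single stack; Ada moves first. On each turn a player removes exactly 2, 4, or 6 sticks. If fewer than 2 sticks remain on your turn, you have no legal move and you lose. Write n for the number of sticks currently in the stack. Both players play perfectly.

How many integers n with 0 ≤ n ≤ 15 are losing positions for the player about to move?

4

Positions with no move are L. A position that does have a move is losing for the player to move precisely when every available move leads to a winning position for the opponent. Fill in the labels:
n=0: no move → L
n=1: no move → L
n=2: can move to 0, which is L ⇒ W
n=3: can move to 1, which is L ⇒ W
n=4: can move to 0, which is L ⇒ W
n=5: can move to 1, which is L ⇒ W
n=6: can move to 0, which is L ⇒ W
n=7: can move to 1, which is L ⇒ W
n=8: moves to 6(W), 4(W), 2(W); every one is W ⇒ L
n=9: moves to 7(W), 5(W), 3(W); every one is W ⇒ L
n=10: can move to 8, which is L ⇒ W
n=11: can move to 9, which is L ⇒ W
n=12: can move to 8, which is L ⇒ W
n=13: can move to 9, which is L ⇒ W
n=14: can move to 8, which is L ⇒ W
n=15: can move to 9, which is L ⇒ W
L entries with 0 ≤ n ≤ 15: n = 0, 1, 8, 9; that makes 4.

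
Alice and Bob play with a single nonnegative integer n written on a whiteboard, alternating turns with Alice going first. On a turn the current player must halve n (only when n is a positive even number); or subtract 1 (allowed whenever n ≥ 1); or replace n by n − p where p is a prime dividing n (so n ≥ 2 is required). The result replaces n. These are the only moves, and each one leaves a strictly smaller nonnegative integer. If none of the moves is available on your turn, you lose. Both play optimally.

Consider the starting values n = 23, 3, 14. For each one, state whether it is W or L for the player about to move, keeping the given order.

Classify positions by backward induction: terminal positions (no move available) are L. From any other position, the mover wins iff some move reaches an L.
n=0: no move → L
n=1: →0(L), so W
n=2: →0(L), so W
n=3: →0(L), so W
n=4: →2(W), 3(W) — all W, so L
n=5: →0(L), so W
n=6: →4(L), so W
n=7: →0(L), so W
n=8: →4(L), so W
n=9: →6(W), 8(W) — all W, so L
n=10: →9(L), so W
n=11: →0(L), so W
n=12: →9(L), so W
n=13: →0(L), so W
n=14: →7(W), 12(W), 13(W) — all W, so L
n=15: →14(L), so W
n=16: →14(L), so W
n=17: →0(L), so W
n=18: →9(L), so W
n=19: →0(L), so W
n=20: →10(W), 15(W), 18(W), 19(W) — all W, so L
n=21: →14(L), so W
n=22: →20(L), so W
n=23: →0(L), so W

23: W, 3: W, 14: L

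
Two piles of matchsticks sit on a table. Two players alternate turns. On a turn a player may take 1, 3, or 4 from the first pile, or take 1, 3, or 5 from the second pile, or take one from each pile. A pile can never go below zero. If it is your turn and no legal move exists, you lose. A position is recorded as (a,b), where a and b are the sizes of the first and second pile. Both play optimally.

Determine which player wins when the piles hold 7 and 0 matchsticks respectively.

The second player wins.

Work bottom-up. With no move the player to move loses. Otherwise the position is W if at least one move leads to an L position for the opponent, and L if every move leads to a W.
No move ever increases a pile, so every position that can arise here has a ≤ 7 and b ≤ 0; it is enough to label the cells with 0 ≤ a ≤ 7 and 0 ≤ b ≤ 0.
Every move lowers a or b (never raises either), so fill the grid row by row in increasing a, and left to right within a row: each cell's successors are then already labelled.
      b=0
a=0:    L
a=1:    W
a=2:    L
a=3:    W
a=4:    W
a=5:    W
a=6:    W
a=7:    L
Cells with no legal move (terminal, hence L): (0,0).
The remaining L cells, each justified by listing all of its moves:
(2,0): →(1,0)(W) only, which is W, so L
(7,0): →(6,0)(W), (4,0)(W), (3,0)(W) — all W, so L
Every other cell has at least one move into one of the L cells above, so it is W.
Every move from (7,0) reaches a W position, so the mover loses.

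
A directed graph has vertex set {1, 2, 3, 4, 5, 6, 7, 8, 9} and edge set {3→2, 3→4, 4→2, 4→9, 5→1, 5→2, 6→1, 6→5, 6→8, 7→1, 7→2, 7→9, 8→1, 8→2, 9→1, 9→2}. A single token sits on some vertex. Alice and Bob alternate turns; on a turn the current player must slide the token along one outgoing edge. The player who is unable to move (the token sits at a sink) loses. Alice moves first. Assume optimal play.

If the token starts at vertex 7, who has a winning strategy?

Alice wins.

Compute win/loss labels from the base case upward. A position with no move is L. Any other position is W if it can reach an L in one move, else L.
Every edge goes from a vertex to one that appears earlier in the order 2, 1, 9, 7, 5, 8, 4, 3, 6, so processing vertices in that order labels each vertex after all of its successors.
2: no outgoing edge → L
1: no outgoing edge → L
9: can move to 1, which is L ⇒ W
7: can move to 1, which is L ⇒ W
5: can move to 1, which is L ⇒ W
8: can move to 1, which is L ⇒ W
4: can move to 2, which is L ⇒ W
3: can move to 2, which is L ⇒ W
6: can move to 1, which is L ⇒ W
From 7 Alice can move to 1, reaching an L position.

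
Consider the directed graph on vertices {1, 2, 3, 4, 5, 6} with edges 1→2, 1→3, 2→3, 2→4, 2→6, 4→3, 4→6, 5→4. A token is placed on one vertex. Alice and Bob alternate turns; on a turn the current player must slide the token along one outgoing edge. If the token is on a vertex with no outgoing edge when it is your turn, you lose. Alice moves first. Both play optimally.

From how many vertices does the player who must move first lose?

Build the W/L table. Terminal = L. A non-terminal position is W if it has a move to some L; otherwise it is L.
Every edge goes from a vertex to one that appears earlier in the order 3, 6, 4, 2, 5, 1, so processing vertices in that order labels each vertex after all of its successors.
3: no outgoing edge → L
6: no outgoing edge → L
4: reaches L-position 6 → W
2: reaches L-position 6 → W
5: only reaches 4(W), which is W → L
1: reaches L-position 3 → W
The L vertices are 3, 5, 6; that is 3 in all.

3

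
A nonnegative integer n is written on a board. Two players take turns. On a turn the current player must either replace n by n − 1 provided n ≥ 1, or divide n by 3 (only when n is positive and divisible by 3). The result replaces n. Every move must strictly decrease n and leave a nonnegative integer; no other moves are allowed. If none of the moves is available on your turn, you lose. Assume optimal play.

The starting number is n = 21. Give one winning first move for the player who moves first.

Move to 7.

Label each position W (a win for the player to move) or L (a loss). A position with no legal move is L; any other position is W exactly when some move reaches an L, and L when every move reaches a W.
n=0: no move → L
n=1: →0(L), so W
n=2: →1(W) only, which is W, so L
n=3: →2(L), so W
n=4: →3(W) only, which is W, so L
n=5: →4(L), so W
n=6: →2(L), so W
n=7: →6(W) only, which is W, so L
n=8: →7(L), so W
n=9: →3(W), 8(W) — all W, so L
n=10: →9(L), so W
n=11: →10(W) only, which is W, so L
n=12: →4(L), so W
n=13: →12(W) only, which is W, so L
n=14: →13(L), so W
n=15: →5(W), 14(W) — all W, so L
n=16: →15(L), so W
n=17: →16(W) only, which is W, so L
n=18: →17(L), so W
n=19: →18(W) only, which is W, so L
n=20: →19(L), so W
n=21: →7(L), so W
From 21, the L positions reachable in one move are: 7.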